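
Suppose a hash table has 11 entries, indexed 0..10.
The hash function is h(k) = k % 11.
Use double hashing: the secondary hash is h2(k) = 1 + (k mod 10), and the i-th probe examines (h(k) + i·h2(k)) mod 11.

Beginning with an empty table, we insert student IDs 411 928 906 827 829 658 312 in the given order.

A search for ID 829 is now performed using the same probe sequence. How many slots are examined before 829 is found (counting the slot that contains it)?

411: h=4 -> slot 4
928: h=4, h2=9, probe 4,2 -> slot 2
906: h=4, h2=7, probe 4,0 -> slot 0
827: h=2, h2=8, probe 2,10 -> slot 10
829: h=4, h2=10, probe 4,3 -> slot 3
658: h=9 -> slot 9
312: h=4, h2=3, probe 4,7 -> slot 7
Table: [906, —, 928, 829, 411, —, —, 312, —, 658, 827]
Lookup 829: h=4, h2=10, probe 4,3 → found at 3.

2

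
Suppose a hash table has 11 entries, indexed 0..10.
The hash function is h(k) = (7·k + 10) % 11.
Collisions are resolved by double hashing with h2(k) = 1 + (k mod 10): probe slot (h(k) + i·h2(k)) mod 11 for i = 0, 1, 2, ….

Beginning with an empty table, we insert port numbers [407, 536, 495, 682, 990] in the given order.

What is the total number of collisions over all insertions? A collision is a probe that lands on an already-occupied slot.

407: h=10 -> slot 10
536: h=0 -> slot 0
495: h=10, h2=6, probe 10,5 -> slot 5
682: h=10, h2=3, probe 10,2 -> slot 2
990: h=10, h2=1, probe 10,0,1 -> slot 1
Table: [536, 990, 682, ∅, ∅, 495, ∅, ∅, ∅, ∅, 407]

4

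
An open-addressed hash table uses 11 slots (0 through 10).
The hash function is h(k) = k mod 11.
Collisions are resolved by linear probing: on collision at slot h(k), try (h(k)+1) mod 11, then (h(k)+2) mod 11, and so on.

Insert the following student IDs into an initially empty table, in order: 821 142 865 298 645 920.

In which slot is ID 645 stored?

9

821: h=7 => slot 7
142: h=10 => slot 10
865: h=7, probe 7,8 => slot 8
298: h=1 => slot 1
645: h=7, probe 7,8,9 => slot 9
920: h=7, probe 7,8,9,10,0 => slot 0
Table: [920, 298, —, —, —, —, —, 821, 865, 645, 142]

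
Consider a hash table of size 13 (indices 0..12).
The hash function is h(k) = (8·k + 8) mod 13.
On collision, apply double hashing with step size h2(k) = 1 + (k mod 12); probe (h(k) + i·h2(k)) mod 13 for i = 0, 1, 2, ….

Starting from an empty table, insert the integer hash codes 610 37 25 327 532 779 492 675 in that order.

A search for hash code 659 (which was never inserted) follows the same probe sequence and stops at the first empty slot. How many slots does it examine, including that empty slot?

2

610 hashes to 0; slot 0 is free => place at 0.
37 hashes to 5; slot 5 is free => place at 5.
25 hashes to 0, h2=2; 0 taken => place at 2.
327 hashes to 11; slot 11 is free => place at 11.
532 hashes to 0, h2=5; 0,5 taken => place at 10.
779 hashes to 0, h2=12; 0 taken => place at 12.
492 hashes to 5, h2=1; 5 taken => place at 6.
675 hashes to 0, h2=4; 0 taken => place at 4.
Table: [610, _, 25, _, 675, 37, 492, _, _, _, 532, 327, 779]
Lookup 659: h=2, h2=12, probe 2,1 → slot 1 empty, not found.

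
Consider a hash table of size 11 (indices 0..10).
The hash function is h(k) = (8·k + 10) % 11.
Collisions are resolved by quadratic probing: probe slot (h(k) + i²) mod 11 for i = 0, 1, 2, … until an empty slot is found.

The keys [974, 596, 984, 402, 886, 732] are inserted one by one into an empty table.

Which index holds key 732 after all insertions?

8

974: h=3 -> slot 3
596: h=4 -> slot 4
984: h=6 -> slot 6
402: h=3, probe 3,4,7 -> slot 7
886: h=3, probe 3,4,7,1 -> slot 1
732: h=3, probe 3,4,7,1,8 -> slot 8
Table: [—, 886, —, 974, 596, —, 984, 402, 732, —, —]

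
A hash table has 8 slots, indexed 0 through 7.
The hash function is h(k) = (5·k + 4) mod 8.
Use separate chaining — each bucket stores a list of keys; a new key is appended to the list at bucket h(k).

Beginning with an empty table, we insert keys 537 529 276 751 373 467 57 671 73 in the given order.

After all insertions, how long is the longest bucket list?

4

Insert 537: h=1, bucket 1 empty -> new chain.
Insert 529: h=1, bucket 1 nonempty -> append to chain.
Insert 276: h=0, bucket 0 empty -> new chain.
Insert 751: h=7, bucket 7 empty -> new chain.
Insert 373: h=5, bucket 5 empty -> new chain.
Insert 467: h=3, bucket 3 empty -> new chain.
Insert 57: h=1, bucket 1 nonempty -> append to chain.
Insert 671: h=7, bucket 7 nonempty -> append to chain.
Insert 73: h=1, bucket 1 nonempty -> append to chain.
Final buckets:
0: 276
1: 537 -> 529 -> 57 -> 73
2: -
3: 467
4: -
5: 373
6: -
7: 751 -> 671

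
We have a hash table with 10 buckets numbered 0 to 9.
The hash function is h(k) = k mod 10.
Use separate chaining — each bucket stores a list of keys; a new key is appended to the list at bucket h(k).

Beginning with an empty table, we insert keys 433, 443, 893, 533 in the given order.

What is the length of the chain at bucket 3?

433 → bucket 3
443 → bucket 3 (collision)
893 → bucket 3 (collision)
533 → bucket 3 (collision)
Final buckets:
0: -
1: -
2: -
3: 433 -> 443 -> 893 -> 533
4: -
5: -
6: -
7: -
8: -
9: -

4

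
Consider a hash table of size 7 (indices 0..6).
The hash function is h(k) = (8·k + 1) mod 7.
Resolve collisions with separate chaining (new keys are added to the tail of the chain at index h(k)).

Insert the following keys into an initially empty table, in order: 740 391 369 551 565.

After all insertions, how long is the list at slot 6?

Insert 740: h=6, bucket 6 empty -> new chain.
Insert 391: h=0, bucket 0 empty -> new chain.
Insert 369: h=6, bucket 6 nonempty -> append to chain.
Insert 551: h=6, bucket 6 nonempty -> append to chain.
Insert 565: h=6, bucket 6 nonempty -> append to chain.
Final buckets:
0: 391
1: ∅
2: ∅
3: ∅
4: ∅
5: ∅
6: 740 -> 369 -> 551 -> 565

4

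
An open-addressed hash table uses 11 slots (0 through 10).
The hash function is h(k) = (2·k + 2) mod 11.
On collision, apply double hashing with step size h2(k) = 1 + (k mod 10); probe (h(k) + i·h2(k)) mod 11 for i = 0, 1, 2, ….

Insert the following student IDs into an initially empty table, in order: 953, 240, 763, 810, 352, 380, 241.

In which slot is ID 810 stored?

6

953 hashes to 5; slot 5 is free -> place at 5.
240 hashes to 9; slot 9 is free -> place at 9.
763 hashes to 10; slot 10 is free -> place at 10.
810 hashes to 5, h2=1; 5 taken -> place at 6.
352 hashes to 2; slot 2 is free -> place at 2.
380 hashes to 3; slot 3 is free -> place at 3.
241 hashes to 0; slot 0 is free -> place at 0.
Table: [241, -, 352, 380, -, 953, 810, -, -, 240, 763]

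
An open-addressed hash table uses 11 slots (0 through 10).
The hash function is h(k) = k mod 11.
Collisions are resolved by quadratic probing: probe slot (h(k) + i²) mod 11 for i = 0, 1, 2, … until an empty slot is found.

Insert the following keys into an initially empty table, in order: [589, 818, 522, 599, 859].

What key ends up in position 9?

589 hashes to 6; slot 6 is free => place at 6.
818 hashes to 4; slot 4 is free => place at 4.
522 hashes to 5; slot 5 is free => place at 5.
599 hashes to 5; 5,6 taken => place at 9.
859 hashes to 1; slot 1 is free => place at 1.
Table: [., 859, ., ., 818, 522, 589, ., ., 599, .]

599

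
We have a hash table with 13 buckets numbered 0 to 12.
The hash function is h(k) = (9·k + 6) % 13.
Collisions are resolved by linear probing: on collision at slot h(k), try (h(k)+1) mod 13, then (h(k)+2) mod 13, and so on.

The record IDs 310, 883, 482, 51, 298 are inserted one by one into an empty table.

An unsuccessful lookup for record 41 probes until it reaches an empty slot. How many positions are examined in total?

3

310 hashes to 1; slot 1 is free -> place at 1.
883 hashes to 10; slot 10 is free -> place at 10.
482 hashes to 2; slot 2 is free -> place at 2.
51 hashes to 10; 10 taken -> place at 11.
298 hashes to 10; 10,11 taken -> place at 12.
Table: [∅, 310, 482, ∅, ∅, ∅, ∅, ∅, ∅, ∅, 883, 51, 298]
Lookup 41: h=11, probe 11,12,0 → slot 0 empty, not found.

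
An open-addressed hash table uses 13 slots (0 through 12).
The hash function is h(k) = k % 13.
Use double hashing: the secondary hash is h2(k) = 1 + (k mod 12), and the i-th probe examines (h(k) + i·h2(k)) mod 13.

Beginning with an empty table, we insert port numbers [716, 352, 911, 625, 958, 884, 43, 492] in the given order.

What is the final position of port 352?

6

716: h=1 -> slot 1
352: h=1, h2=5, probe 1,6 -> slot 6
911: h=1, h2=12, probe 1,0 -> slot 0
625: h=1, h2=2, probe 1,3 -> slot 3
958: h=9 -> slot 9
884: h=0, h2=9, probe 0,9,5 -> slot 5
43: h=4 -> slot 4
492: h=11 -> slot 11
Table: [911, 716, ∅, 625, 43, 884, 352, ∅, ∅, 958, ∅, 492, ∅]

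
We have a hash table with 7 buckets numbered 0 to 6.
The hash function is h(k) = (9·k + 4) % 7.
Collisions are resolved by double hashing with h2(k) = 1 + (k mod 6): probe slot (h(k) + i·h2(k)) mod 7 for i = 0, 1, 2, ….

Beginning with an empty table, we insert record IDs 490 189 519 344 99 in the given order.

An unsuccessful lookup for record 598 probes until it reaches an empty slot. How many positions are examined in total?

490 hashes to 4; slot 4 is free -> place at 4.
189 hashes to 4, h2=4; 4 taken -> place at 1.
519 hashes to 6; slot 6 is free -> place at 6.
344 hashes to 6, h2=3; 6 taken -> place at 2.
99 hashes to 6, h2=4; 6 taken -> place at 3.
Table: [., 189, 344, 99, 490, ., 519]
Lookup 598: h=3, h2=5, probe 3,1,6,4,2,0 → slot 0 empty, not found.

6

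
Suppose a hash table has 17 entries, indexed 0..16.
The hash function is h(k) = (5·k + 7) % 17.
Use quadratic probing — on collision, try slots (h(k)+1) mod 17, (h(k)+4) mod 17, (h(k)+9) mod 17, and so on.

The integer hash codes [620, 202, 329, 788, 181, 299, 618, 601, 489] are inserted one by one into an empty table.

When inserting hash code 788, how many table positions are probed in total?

620 hashes to 13; slot 13 is free → place at 13.
202 hashes to 14; slot 14 is free → place at 14.
329 hashes to 3; slot 3 is free → place at 3.
788 hashes to 3; 3 taken → place at 4.
181 hashes to 11; slot 11 is free → place at 11.
299 hashes to 6; slot 6 is free → place at 6.
618 hashes to 3; 3,4 taken → place at 7.
601 hashes to 3; 3,4,7 taken → place at 12.
489 hashes to 4; 4 taken → place at 5.
Table: [., ., ., 329, 788, 489, 299, 618, ., ., ., 181, 601, 620, 202, ., .]

2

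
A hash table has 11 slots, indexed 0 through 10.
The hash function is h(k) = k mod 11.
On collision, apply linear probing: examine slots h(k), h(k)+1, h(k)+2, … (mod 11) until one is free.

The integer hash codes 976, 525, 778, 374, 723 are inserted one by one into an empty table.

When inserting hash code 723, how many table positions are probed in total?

5

976 hashes to 8; slot 8 is free → place at 8.
525 hashes to 8; 8 taken → place at 9.
778 hashes to 8; 8,9 taken → place at 10.
374 hashes to 0; slot 0 is free → place at 0.
723 hashes to 8; 8,9,10,0 taken → place at 1.
Table: [374, 723, —, —, —, —, —, —, 976, 525, 778]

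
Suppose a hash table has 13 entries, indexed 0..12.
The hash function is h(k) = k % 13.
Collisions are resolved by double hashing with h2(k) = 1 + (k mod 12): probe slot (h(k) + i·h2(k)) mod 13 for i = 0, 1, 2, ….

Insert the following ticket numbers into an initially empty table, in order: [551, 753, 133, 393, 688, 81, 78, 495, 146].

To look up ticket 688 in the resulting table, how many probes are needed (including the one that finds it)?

2

551: h=5 => slot 5
753: h=12 => slot 12
133: h=3 => slot 3
393: h=3, h2=10, probe 3,0 => slot 0
688: h=12, h2=5, probe 12,4 => slot 4
81: h=3, h2=10, probe 3,0,10 => slot 10
78: h=0, h2=7, probe 0,7 => slot 7
495: h=1 => slot 1
146: h=3, h2=3, probe 3,6 => slot 6
Table: [393, 495, -, 133, 688, 551, 146, 78, -, -, 81, -, 753]
Lookup 688: h=12, h2=5, probe 12,4 → found at 4.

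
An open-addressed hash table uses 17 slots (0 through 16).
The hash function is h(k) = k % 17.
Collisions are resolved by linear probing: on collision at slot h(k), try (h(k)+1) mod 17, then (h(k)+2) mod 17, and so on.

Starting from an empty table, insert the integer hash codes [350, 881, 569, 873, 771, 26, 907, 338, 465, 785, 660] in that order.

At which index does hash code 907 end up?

11

350 hashes to 10; slot 10 is free -> place at 10.
881 hashes to 14; slot 14 is free -> place at 14.
569 hashes to 8; slot 8 is free -> place at 8.
873 hashes to 6; slot 6 is free -> place at 6.
771 hashes to 6; 6 taken -> place at 7.
26 hashes to 9; slot 9 is free -> place at 9.
907 hashes to 6; 6,7,8,9,10 taken -> place at 11.
338 hashes to 15; slot 15 is free -> place at 15.
465 hashes to 6; 6,7,8,9,10,11 taken -> place at 12.
785 hashes to 3; slot 3 is free -> place at 3.
660 hashes to 14; 14,15 taken -> place at 16.
Table: [∅, ∅, ∅, 785, ∅, ∅, 873, 771, 569, 26, 350, 907, 465, ∅, 881, 338, 660]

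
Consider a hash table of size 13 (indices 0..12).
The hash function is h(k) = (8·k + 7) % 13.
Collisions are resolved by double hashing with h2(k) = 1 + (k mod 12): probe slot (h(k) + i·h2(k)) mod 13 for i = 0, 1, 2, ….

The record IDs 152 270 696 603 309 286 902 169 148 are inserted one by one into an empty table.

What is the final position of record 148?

152: h=1 -> slot 1
270: h=9 -> slot 9
696: h=11 -> slot 11
603: h=8 -> slot 8
309: h=9, h2=10, probe 9,6 -> slot 6
286: h=7 -> slot 7
902: h=8, h2=3, probe 8,11,1,4 -> slot 4
169: h=7, h2=2, probe 7,9,11,0 -> slot 0
148: h=8, h2=5, probe 8,0,5 -> slot 5
Table: [169, 152, _, _, 902, 148, 309, 286, 603, 270, _, 696, _]

5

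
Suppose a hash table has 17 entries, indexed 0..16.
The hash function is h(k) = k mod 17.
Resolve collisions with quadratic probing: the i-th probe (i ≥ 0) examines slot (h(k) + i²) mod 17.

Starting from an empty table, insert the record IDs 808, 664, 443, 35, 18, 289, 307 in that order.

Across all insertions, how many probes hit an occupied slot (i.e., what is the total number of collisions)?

12

808 hashes to 9; slot 9 is free -> place at 9.
664 hashes to 1; slot 1 is free -> place at 1.
443 hashes to 1; 1 taken -> place at 2.
35 hashes to 1; 1,2 taken -> place at 5.
18 hashes to 1; 1,2,5 taken -> place at 10.
289 hashes to 0; slot 0 is free -> place at 0.
307 hashes to 1; 1,2,5,10,0,9 taken -> place at 3.
Table: [289, 664, 443, 307, ∅, 35, ∅, ∅, ∅, 808, 18, ∅, ∅, ∅, ∅, ∅, ∅]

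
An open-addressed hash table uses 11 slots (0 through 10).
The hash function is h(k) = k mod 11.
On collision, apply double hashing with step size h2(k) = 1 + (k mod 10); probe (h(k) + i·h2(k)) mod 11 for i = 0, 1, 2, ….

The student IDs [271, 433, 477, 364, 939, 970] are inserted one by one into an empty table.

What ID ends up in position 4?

433

271 hashes to 7; slot 7 is free -> place at 7.
433 hashes to 4; slot 4 is free -> place at 4.
477 hashes to 4, h2=8; 4 taken -> place at 1.
364 hashes to 1, h2=5; 1 taken -> place at 6.
939 hashes to 4, h2=10; 4 taken -> place at 3.
970 hashes to 2; slot 2 is free -> place at 2.
Table: [-, 477, 970, 939, 433, -, 364, 271, -, -, -]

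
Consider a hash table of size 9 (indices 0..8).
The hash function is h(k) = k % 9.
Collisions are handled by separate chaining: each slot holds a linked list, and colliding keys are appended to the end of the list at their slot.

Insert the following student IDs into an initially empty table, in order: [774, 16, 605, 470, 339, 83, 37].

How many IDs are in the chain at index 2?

3

Insert 774: h=0, bucket 0 empty -> new chain.
Insert 16: h=7, bucket 7 empty -> new chain.
Insert 605: h=2, bucket 2 empty -> new chain.
Insert 470: h=2, bucket 2 nonempty -> append to chain.
Insert 339: h=6, bucket 6 empty -> new chain.
Insert 83: h=2, bucket 2 nonempty -> append to chain.
Insert 37: h=1, bucket 1 empty -> new chain.
Final buckets:
0: 774
1: 37
2: 605 -> 470 -> 83
3: -
4: -
5: -
6: 339
7: 16
8: -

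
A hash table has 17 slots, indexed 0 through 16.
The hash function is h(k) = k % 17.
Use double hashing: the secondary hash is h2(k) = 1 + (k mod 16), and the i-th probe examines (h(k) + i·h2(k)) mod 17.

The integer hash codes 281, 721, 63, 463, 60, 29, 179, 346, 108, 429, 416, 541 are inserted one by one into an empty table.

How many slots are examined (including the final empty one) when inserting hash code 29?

3

Insert 281: h=9, slot 9 empty -> index 9.
Insert 721: h=7, slot 7 empty -> index 7.
Insert 63: h=12, slot 12 empty -> index 12.
Insert 463: h=4, slot 4 empty -> index 4.
Insert 60: h=9, h2=13, slot 9 occupied -> index 5.
Insert 29: h=12, h2=14, slots 12,9 occupied -> index 6.
Insert 179: h=9, h2=4, slot 9 occupied -> index 13.
Insert 346: h=6, h2=11, slot 6 occupied -> index 0.
Insert 108: h=6, h2=13, slot 6 occupied -> index 2.
Insert 429: h=4, h2=14, slot 4 occupied -> index 1.
Insert 416: h=8, slot 8 empty -> index 8.
Insert 541: h=14, slot 14 empty -> index 14.
Table: [346, 429, 108, ∅, 463, 60, 29, 721, 416, 281, ∅, ∅, 63, 179, 541, ∅, ∅]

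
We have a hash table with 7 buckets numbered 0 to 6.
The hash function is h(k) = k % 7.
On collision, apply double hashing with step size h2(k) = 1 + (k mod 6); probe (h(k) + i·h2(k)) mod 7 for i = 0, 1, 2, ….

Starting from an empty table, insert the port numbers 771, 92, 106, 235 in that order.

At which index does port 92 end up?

4

771 hashes to 1; slot 1 is free → place at 1.
92 hashes to 1, h2=3; 1 taken → place at 4.
106 hashes to 1, h2=5; 1 taken → place at 6.
235 hashes to 4, h2=2; 4,6,1 taken → place at 3.
Table: [—, 771, —, 235, 92, —, 106]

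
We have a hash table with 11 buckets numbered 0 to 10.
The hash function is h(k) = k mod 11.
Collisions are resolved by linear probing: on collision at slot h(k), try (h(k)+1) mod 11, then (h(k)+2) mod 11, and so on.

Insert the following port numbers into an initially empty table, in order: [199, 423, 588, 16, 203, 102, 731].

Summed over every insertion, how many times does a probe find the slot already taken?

Insert 199: h=1, slot 1 empty => index 1.
Insert 423: h=5, slot 5 empty => index 5.
Insert 588: h=5, slot 5 occupied => index 6.
Insert 16: h=5, slots 5,6 occupied => index 7.
Insert 203: h=5, slots 5,6,7 occupied => index 8.
Insert 102: h=3, slot 3 empty => index 3.
Insert 731: h=5, slots 5,6,7,8 occupied => index 9.
Table: [∅, 199, ∅, 102, ∅, 423, 588, 16, 203, 731, ∅]

10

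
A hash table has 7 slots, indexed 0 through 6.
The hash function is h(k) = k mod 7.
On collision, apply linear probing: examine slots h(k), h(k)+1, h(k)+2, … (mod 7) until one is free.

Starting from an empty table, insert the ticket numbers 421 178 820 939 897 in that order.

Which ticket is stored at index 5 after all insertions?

Insert 421: h=1, slot 1 empty => index 1.
Insert 178: h=3, slot 3 empty => index 3.
Insert 820: h=1, slot 1 occupied => index 2.
Insert 939: h=1, slots 1,2,3 occupied => index 4.
Insert 897: h=1, slots 1,2,3,4 occupied => index 5.
Table: [∅, 421, 820, 178, 939, 897, ∅]

897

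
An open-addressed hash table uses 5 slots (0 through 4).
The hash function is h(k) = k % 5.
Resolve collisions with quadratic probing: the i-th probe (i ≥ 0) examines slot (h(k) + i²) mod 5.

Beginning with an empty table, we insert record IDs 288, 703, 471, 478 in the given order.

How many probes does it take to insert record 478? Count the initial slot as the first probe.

3

288 hashes to 3; slot 3 is free → place at 3.
703 hashes to 3; 3 taken → place at 4.
471 hashes to 1; slot 1 is free → place at 1.
478 hashes to 3; 3,4 taken → place at 2.
Table: [-, 471, 478, 288, 703]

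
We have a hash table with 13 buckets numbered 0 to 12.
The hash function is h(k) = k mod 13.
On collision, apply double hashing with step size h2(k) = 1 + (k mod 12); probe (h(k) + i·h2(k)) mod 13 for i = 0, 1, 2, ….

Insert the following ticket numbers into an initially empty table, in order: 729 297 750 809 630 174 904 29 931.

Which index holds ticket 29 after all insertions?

729: h=1 → slot 1
297: h=11 → slot 11
750: h=9 → slot 9
809: h=3 → slot 3
630: h=6 → slot 6
174: h=5 → slot 5
904: h=7 → slot 7
29: h=3, h2=6, probe 3,9,2 → slot 2
931: h=8 → slot 8
Table: [_, 729, 29, 809, _, 174, 630, 904, 931, 750, _, 297, _]

2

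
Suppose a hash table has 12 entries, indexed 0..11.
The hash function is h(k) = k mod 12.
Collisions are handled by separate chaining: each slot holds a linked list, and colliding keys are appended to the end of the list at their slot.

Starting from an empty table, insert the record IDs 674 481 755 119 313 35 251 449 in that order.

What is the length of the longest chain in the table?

674 → bucket 2
481 → bucket 1
755 → bucket 11
119 → bucket 11 (collision)
313 → bucket 1 (collision)
35 → bucket 11 (collision)
251 → bucket 11 (collision)
449 → bucket 5
Final buckets:
0: —
1: 481 -> 313
2: 674
3: —
4: —
5: 449
6: —
7: —
8: —
9: —
10: —
11: 755 -> 119 -> 35 -> 251

4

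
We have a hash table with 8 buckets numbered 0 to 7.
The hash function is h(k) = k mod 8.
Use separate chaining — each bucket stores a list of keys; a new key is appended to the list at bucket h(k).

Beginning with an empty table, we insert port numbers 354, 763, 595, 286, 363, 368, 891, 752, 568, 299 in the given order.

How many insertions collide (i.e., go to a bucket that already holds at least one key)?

Insert 354: h=2, bucket 2 empty -> new chain.
Insert 763: h=3, bucket 3 empty -> new chain.
Insert 595: h=3, bucket 3 nonempty -> append to chain.
Insert 286: h=6, bucket 6 empty -> new chain.
Insert 363: h=3, bucket 3 nonempty -> append to chain.
Insert 368: h=0, bucket 0 empty -> new chain.
Insert 891: h=3, bucket 3 nonempty -> append to chain.
Insert 752: h=0, bucket 0 nonempty -> append to chain.
Insert 568: h=0, bucket 0 nonempty -> append to chain.
Insert 299: h=3, bucket 3 nonempty -> append to chain.
Final buckets:
0: 368 -> 752 -> 568
1: .
2: 354
3: 763 -> 595 -> 363 -> 891 -> 299
4: .
5: .
6: 286
7: .

6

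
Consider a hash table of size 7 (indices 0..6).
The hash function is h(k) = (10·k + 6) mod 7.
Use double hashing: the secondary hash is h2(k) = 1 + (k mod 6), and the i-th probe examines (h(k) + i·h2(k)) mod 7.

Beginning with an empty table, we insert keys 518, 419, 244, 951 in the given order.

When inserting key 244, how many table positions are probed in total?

2

518 hashes to 6; slot 6 is free => place at 6.
419 hashes to 3; slot 3 is free => place at 3.
244 hashes to 3, h2=5; 3 taken => place at 1.
951 hashes to 3, h2=4; 3 taken => place at 0.
Table: [951, 244, -, 419, -, -, 518]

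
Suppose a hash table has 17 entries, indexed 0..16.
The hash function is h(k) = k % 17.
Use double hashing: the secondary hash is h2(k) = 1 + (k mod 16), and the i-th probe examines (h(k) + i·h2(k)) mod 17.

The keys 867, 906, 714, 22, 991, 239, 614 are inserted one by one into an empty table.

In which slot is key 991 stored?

4

867 hashes to 0; slot 0 is free => place at 0.
906 hashes to 5; slot 5 is free => place at 5.
714 hashes to 0, h2=11; 0 taken => place at 11.
22 hashes to 5, h2=7; 5 taken => place at 12.
991 hashes to 5, h2=16; 5 taken => place at 4.
239 hashes to 1; slot 1 is free => place at 1.
614 hashes to 2; slot 2 is free => place at 2.
Table: [867, 239, 614, ., 991, 906, ., ., ., ., ., 714, 22, ., ., ., .]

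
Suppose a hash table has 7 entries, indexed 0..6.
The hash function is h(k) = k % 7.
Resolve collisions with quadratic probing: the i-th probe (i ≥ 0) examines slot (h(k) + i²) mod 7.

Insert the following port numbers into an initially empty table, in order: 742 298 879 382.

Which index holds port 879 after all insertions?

Insert 742: h=0, slot 0 empty -> index 0.
Insert 298: h=4, slot 4 empty -> index 4.
Insert 879: h=4, slot 4 occupied -> index 5.
Insert 382: h=4, slots 4,5 occupied -> index 1.
Table: [742, 382, _, _, 298, 879, _]

5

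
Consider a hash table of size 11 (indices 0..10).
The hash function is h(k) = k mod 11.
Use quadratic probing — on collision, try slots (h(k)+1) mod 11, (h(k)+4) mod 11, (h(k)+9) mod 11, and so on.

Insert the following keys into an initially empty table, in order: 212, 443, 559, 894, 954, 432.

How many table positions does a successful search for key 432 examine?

Insert 212: h=3, slot 3 empty → index 3.
Insert 443: h=3, slot 3 occupied → index 4.
Insert 559: h=9, slot 9 empty → index 9.
Insert 894: h=3, slots 3,4 occupied → index 7.
Insert 954: h=8, slot 8 empty → index 8.
Insert 432: h=3, slots 3,4,7 occupied → index 1.
Table: [., 432, ., 212, 443, ., ., 894, 954, 559, .]
Lookup 432: h=3, probe 3,4,7,1 → found at 1.

4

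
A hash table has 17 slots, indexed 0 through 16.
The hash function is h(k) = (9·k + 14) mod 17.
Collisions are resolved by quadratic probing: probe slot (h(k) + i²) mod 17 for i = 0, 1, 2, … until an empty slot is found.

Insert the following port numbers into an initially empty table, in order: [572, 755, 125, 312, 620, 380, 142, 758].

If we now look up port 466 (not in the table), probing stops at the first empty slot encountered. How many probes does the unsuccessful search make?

2

Insert 572: h=11, slot 11 empty => index 11.
Insert 755: h=9, slot 9 empty => index 9.
Insert 125: h=0, slot 0 empty => index 0.
Insert 312: h=0, slot 0 occupied => index 1.
Insert 620: h=1, slot 1 occupied => index 2.
Insert 380: h=0, slots 0,1 occupied => index 4.
Insert 142: h=0, slots 0,1,4,9 occupied => index 16.
Insert 758: h=2, slot 2 occupied => index 3.
Table: [125, 312, 620, 758, 380, -, -, -, -, 755, -, 572, -, -, -, -, 142]
Lookup 466: h=9, probe 9,10 → slot 10 empty, not found.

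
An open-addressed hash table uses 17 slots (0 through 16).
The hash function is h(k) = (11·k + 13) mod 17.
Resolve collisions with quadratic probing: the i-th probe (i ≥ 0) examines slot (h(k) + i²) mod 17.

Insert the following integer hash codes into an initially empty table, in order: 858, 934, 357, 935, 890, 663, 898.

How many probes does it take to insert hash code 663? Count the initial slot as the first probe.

858 hashes to 16; slot 16 is free → place at 16.
934 hashes to 2; slot 2 is free → place at 2.
357 hashes to 13; slot 13 is free → place at 13.
935 hashes to 13; 13 taken → place at 14.
890 hashes to 11; slot 11 is free → place at 11.
663 hashes to 13; 13,14 taken → place at 0.
898 hashes to 14; 14 taken → place at 15.
Table: [663, -, 934, -, -, -, -, -, -, -, -, 890, -, 357, 935, 898, 858]

3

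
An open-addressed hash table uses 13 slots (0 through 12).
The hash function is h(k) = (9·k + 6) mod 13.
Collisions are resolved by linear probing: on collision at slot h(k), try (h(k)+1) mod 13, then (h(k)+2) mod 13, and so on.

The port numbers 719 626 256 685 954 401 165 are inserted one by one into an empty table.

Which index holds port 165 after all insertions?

719 hashes to 3; slot 3 is free -> place at 3.
626 hashes to 11; slot 11 is free -> place at 11.
256 hashes to 9; slot 9 is free -> place at 9.
685 hashes to 9; 9 taken -> place at 10.
954 hashes to 12; slot 12 is free -> place at 12.
401 hashes to 1; slot 1 is free -> place at 1.
165 hashes to 9; 9,10,11,12 taken -> place at 0.
Table: [165, 401, ∅, 719, ∅, ∅, ∅, ∅, ∅, 256, 685, 626, 954]

0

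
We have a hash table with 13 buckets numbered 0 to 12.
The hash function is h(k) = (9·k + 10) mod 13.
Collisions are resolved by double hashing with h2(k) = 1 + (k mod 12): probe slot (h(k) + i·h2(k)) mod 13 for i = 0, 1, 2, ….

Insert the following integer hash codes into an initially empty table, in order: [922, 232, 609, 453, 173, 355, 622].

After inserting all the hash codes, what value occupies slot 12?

Insert 922: h=1, slot 1 empty -> index 1.
Insert 232: h=5, slot 5 empty -> index 5.
Insert 609: h=5, h2=10, slot 5 occupied -> index 2.
Insert 453: h=5, h2=10, slots 5,2 occupied -> index 12.
Insert 173: h=7, slot 7 empty -> index 7.
Insert 355: h=7, h2=8, slots 7,2 occupied -> index 10.
Insert 622: h=5, h2=11, slot 5 occupied -> index 3.
Table: [., 922, 609, 622, ., 232, ., 173, ., ., 355, ., 453]

453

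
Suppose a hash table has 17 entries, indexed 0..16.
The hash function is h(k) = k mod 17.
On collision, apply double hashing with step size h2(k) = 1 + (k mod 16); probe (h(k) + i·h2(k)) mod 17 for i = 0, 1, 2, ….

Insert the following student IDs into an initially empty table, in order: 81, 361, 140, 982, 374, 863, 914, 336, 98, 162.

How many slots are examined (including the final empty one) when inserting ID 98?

3

81 hashes to 13; slot 13 is free -> place at 13.
361 hashes to 4; slot 4 is free -> place at 4.
140 hashes to 4, h2=13; 4 taken -> place at 0.
982 hashes to 13, h2=7; 13 taken -> place at 3.
374 hashes to 0, h2=7; 0 taken -> place at 7.
863 hashes to 13, h2=16; 13 taken -> place at 12.
914 hashes to 13, h2=3; 13 taken -> place at 16.
336 hashes to 13, h2=1; 13 taken -> place at 14.
98 hashes to 13, h2=3; 13,16 taken -> place at 2.
162 hashes to 9; slot 9 is free -> place at 9.
Table: [140, _, 98, 982, 361, _, _, 374, _, 162, _, _, 863, 81, 336, _, 914]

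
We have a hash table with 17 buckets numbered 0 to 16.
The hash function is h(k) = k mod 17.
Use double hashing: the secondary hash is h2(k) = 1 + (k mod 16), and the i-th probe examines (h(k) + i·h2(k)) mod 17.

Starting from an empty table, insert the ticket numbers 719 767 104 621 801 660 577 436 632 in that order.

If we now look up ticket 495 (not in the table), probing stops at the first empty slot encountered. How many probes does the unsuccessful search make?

2

719: h=5 → slot 5
767: h=2 → slot 2
104: h=2, h2=9, probe 2,11 → slot 11
621: h=9 → slot 9
801: h=2, h2=2, probe 2,4 → slot 4
660: h=14 → slot 14
577: h=16 → slot 16
436: h=11, h2=5, probe 11,16,4,9,14,2,7 → slot 7
632: h=3 → slot 3
Table: [∅, ∅, 767, 632, 801, 719, ∅, 436, ∅, 621, ∅, 104, ∅, ∅, 660, ∅, 577]
Lookup 495: h=2, h2=16, probe 2,1 → slot 1 empty, not found.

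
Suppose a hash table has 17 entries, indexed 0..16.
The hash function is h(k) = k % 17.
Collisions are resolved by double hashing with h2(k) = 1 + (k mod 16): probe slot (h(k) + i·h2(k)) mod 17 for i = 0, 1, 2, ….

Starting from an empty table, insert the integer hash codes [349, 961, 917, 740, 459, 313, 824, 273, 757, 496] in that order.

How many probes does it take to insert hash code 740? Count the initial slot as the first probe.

2

Insert 349: h=9, slot 9 empty -> index 9.
Insert 961: h=9, h2=2, slot 9 occupied -> index 11.
Insert 917: h=16, slot 16 empty -> index 16.
Insert 740: h=9, h2=5, slot 9 occupied -> index 14.
Insert 459: h=0, slot 0 empty -> index 0.
Insert 313: h=7, slot 7 empty -> index 7.
Insert 824: h=8, slot 8 empty -> index 8.
Insert 273: h=1, slot 1 empty -> index 1.
Insert 757: h=9, h2=6, slot 9 occupied -> index 15.
Insert 496: h=3, slot 3 empty -> index 3.
Table: [459, 273, _, 496, _, _, _, 313, 824, 349, _, 961, _, _, 740, 757, 917]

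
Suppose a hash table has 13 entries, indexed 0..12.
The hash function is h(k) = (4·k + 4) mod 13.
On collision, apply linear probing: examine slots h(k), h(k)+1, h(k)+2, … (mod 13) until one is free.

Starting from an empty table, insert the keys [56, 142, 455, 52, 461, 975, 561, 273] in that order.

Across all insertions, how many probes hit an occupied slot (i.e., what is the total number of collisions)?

7

Insert 56: h=7, slot 7 empty => index 7.
Insert 142: h=0, slot 0 empty => index 0.
Insert 455: h=4, slot 4 empty => index 4.
Insert 52: h=4, slot 4 occupied => index 5.
Insert 461: h=2, slot 2 empty => index 2.
Insert 975: h=4, slots 4,5 occupied => index 6.
Insert 561: h=12, slot 12 empty => index 12.
Insert 273: h=4, slots 4,5,6,7 occupied => index 8.
Table: [142, -, 461, -, 455, 52, 975, 56, 273, -, -, -, 561]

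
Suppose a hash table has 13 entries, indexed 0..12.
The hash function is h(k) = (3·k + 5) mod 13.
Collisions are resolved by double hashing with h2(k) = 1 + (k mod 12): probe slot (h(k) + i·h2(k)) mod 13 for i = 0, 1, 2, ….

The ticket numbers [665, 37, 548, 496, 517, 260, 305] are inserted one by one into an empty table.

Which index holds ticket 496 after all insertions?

665 hashes to 11; slot 11 is free -> place at 11.
37 hashes to 12; slot 12 is free -> place at 12.
548 hashes to 11, h2=9; 11 taken -> place at 7.
496 hashes to 11, h2=5; 11 taken -> place at 3.
517 hashes to 9; slot 9 is free -> place at 9.
260 hashes to 5; slot 5 is free -> place at 5.
305 hashes to 10; slot 10 is free -> place at 10.
Table: [—, —, —, 496, —, 260, —, 548, —, 517, 305, 665, 37]

3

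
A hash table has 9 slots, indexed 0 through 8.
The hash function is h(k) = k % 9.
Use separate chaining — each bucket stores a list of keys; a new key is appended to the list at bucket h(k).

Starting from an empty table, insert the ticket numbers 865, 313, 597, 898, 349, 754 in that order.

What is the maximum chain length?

4

Insert 865: h=1, bucket 1 empty -> new chain.
Insert 313: h=7, bucket 7 empty -> new chain.
Insert 597: h=3, bucket 3 empty -> new chain.
Insert 898: h=7, bucket 7 nonempty -> append to chain.
Insert 349: h=7, bucket 7 nonempty -> append to chain.
Insert 754: h=7, bucket 7 nonempty -> append to chain.
Final buckets:
0: -
1: 865
2: -
3: 597
4: -
5: -
6: -
7: 313 -> 898 -> 349 -> 754
8: -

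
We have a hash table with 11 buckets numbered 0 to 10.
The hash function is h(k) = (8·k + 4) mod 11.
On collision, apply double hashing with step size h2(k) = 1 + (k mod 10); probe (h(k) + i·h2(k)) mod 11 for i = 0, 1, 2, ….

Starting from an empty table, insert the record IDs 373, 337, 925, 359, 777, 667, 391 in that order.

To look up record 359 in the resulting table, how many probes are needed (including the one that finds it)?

2

373 hashes to 7; slot 7 is free => place at 7.
337 hashes to 5; slot 5 is free => place at 5.
925 hashes to 1; slot 1 is free => place at 1.
359 hashes to 5, h2=10; 5 taken => place at 4.
777 hashes to 5, h2=8; 5 taken => place at 2.
667 hashes to 5, h2=8; 5,2 taken => place at 10.
391 hashes to 8; slot 8 is free => place at 8.
Table: [—, 925, 777, —, 359, 337, —, 373, 391, —, 667]
Lookup 359: h=5, h2=10, probe 5,4 → found at 4.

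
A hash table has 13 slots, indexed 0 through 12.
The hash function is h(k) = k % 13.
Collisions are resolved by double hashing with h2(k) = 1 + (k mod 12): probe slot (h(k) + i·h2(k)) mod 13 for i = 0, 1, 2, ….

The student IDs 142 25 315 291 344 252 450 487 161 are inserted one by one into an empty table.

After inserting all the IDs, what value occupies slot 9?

487

142: h=12 → slot 12
25: h=12, h2=2, probe 12,1 → slot 1
315: h=3 → slot 3
291: h=5 → slot 5
344: h=6 → slot 6
252: h=5, h2=1, probe 5,6,7 → slot 7
450: h=8 → slot 8
487: h=6, h2=8, probe 6,1,9 → slot 9
161: h=5, h2=6, probe 5,11 → slot 11
Table: [-, 25, -, 315, -, 291, 344, 252, 450, 487, -, 161, 142]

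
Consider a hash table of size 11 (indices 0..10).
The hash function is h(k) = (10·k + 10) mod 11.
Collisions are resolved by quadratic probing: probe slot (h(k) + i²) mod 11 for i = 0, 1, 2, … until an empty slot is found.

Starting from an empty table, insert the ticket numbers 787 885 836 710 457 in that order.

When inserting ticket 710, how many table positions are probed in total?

787: h=4 => slot 4
885: h=5 => slot 5
836: h=10 => slot 10
710: h=4, probe 4,5,8 => slot 8
457: h=4, probe 4,5,8,2 => slot 2
Table: [-, -, 457, -, 787, 885, -, -, 710, -, 836]

3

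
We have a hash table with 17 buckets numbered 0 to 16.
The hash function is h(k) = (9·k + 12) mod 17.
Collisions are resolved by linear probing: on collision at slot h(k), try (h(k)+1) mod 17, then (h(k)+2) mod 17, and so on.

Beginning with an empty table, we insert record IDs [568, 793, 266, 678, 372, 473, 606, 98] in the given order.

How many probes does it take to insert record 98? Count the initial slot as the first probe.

568: h=7 → slot 7
793: h=9 → slot 9
266: h=9, probe 9,10 → slot 10
678: h=11 → slot 11
372: h=11, probe 11,12 → slot 12
473: h=2 → slot 2
606: h=9, probe 9,10,11,12,13 → slot 13
98: h=10, probe 10,11,12,13,14 → slot 14
Table: [∅, ∅, 473, ∅, ∅, ∅, ∅, 568, ∅, 793, 266, 678, 372, 606, 98, ∅, ∅]

5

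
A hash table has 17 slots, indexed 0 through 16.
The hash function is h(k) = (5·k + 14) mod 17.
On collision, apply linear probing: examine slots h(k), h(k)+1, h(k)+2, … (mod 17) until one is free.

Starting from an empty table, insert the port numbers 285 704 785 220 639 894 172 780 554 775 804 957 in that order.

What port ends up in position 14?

894

285: h=11 => slot 11
704: h=15 => slot 15
785: h=12 => slot 12
220: h=9 => slot 9
639: h=13 => slot 13
894: h=13, probe 13,14 => slot 14
172: h=7 => slot 7
780: h=4 => slot 4
554: h=13, probe 13,14,15,16 => slot 16
775: h=13, probe 13,14,15,16,0 => slot 0
804: h=5 => slot 5
957: h=5, probe 5,6 => slot 6
Table: [775, -, -, -, 780, 804, 957, 172, -, 220, -, 285, 785, 639, 894, 704, 554]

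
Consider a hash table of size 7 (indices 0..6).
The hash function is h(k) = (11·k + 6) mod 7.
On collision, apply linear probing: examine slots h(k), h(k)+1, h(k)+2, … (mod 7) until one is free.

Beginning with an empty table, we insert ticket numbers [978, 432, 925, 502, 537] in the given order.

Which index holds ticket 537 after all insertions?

1

978: h=5 -> slot 5
432: h=5, probe 5,6 -> slot 6
925: h=3 -> slot 3
502: h=5, probe 5,6,0 -> slot 0
537: h=5, probe 5,6,0,1 -> slot 1
Table: [502, 537, ∅, 925, ∅, 978, 432]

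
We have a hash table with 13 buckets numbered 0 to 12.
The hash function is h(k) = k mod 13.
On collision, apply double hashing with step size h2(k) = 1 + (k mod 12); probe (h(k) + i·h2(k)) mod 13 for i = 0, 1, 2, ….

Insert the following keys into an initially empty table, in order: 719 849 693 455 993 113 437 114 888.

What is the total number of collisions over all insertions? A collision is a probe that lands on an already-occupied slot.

5

719 hashes to 4; slot 4 is free => place at 4.
849 hashes to 4, h2=10; 4 taken => place at 1.
693 hashes to 4, h2=10; 4,1 taken => place at 11.
455 hashes to 0; slot 0 is free => place at 0.
993 hashes to 5; slot 5 is free => place at 5.
113 hashes to 9; slot 9 is free => place at 9.
437 hashes to 8; slot 8 is free => place at 8.
114 hashes to 10; slot 10 is free => place at 10.
888 hashes to 4, h2=1; 4,5 taken => place at 6.
Table: [455, 849, _, _, 719, 993, 888, _, 437, 113, 114, 693, _]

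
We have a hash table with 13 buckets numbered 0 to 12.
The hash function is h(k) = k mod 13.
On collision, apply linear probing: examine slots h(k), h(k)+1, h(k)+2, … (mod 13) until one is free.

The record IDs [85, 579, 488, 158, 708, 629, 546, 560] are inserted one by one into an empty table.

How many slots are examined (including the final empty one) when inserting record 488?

3

Insert 85: h=7, slot 7 empty → index 7.
Insert 579: h=7, slot 7 occupied → index 8.
Insert 488: h=7, slots 7,8 occupied → index 9.
Insert 158: h=2, slot 2 empty → index 2.
Insert 708: h=6, slot 6 empty → index 6.
Insert 629: h=5, slot 5 empty → index 5.
Insert 546: h=0, slot 0 empty → index 0.
Insert 560: h=1, slot 1 empty → index 1.
Table: [546, 560, 158, —, —, 629, 708, 85, 579, 488, —, —, —]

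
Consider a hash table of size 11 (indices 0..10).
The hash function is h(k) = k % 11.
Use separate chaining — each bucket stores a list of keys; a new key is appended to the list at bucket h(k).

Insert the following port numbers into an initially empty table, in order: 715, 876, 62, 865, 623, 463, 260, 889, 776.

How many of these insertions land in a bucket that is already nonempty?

715 → bucket 0
876 → bucket 7
62 → bucket 7 (collision)
865 → bucket 7 (collision)
623 → bucket 7 (collision)
463 → bucket 1
260 → bucket 7 (collision)
889 → bucket 9
776 → bucket 6
Final buckets:
0: 715
1: 463
2: .
3: .
4: .
5: .
6: 776
7: 876 -> 62 -> 865 -> 623 -> 260
8: .
9: 889
10: .

4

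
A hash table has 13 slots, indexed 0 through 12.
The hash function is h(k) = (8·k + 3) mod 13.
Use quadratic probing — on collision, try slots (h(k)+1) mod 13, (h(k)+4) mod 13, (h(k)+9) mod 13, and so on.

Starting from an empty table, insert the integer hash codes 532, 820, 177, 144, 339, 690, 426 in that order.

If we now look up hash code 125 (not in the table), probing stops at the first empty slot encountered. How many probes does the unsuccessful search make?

532 hashes to 8; slot 8 is free => place at 8.
820 hashes to 11; slot 11 is free => place at 11.
177 hashes to 2; slot 2 is free => place at 2.
144 hashes to 11; 11 taken => place at 12.
339 hashes to 11; 11,12,2 taken => place at 7.
690 hashes to 11; 11,12,2,7 taken => place at 1.
426 hashes to 5; slot 5 is free => place at 5.
Table: [-, 690, 177, -, -, 426, -, 339, 532, -, -, 820, 144]
Lookup 125: h=2, probe 2,3 → slot 3 empty, not found.

2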